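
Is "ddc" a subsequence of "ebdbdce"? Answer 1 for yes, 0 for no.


Check if "ddc" is a subsequence of "ebdbdce"
Greedy scan:
  Position 0 ('e'): no match needed
  Position 1 ('b'): no match needed
  Position 2 ('d'): matches sub[0] = 'd'
  Position 3 ('b'): no match needed
  Position 4 ('d'): matches sub[1] = 'd'
  Position 5 ('c'): matches sub[2] = 'c'
  Position 6 ('e'): no match needed
All 3 characters matched => is a subsequence

1


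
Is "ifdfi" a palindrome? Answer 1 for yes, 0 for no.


Input: ifdfi
Reversed: ifdfi
  Compare pos 0 ('i') with pos 4 ('i'): match
  Compare pos 1 ('f') with pos 3 ('f'): match
Result: palindrome

1


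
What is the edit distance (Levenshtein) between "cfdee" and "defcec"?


Computing edit distance: "cfdee" -> "defcec"
DP table:
           d    e    f    c    e    c
      0    1    2    3    4    5    6
  c   1    1    2    3    3    4    5
  f   2    2    2    2    3    4    5
  d   3    2    3    3    3    4    5
  e   4    3    2    3    4    3    4
  e   5    4    3    3    4    4    4
Edit distance = dp[5][6] = 4

4


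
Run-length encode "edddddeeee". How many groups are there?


Input: edddddeeee
Scanning for consecutive runs:
  Group 1: 'e' x 1 (positions 0-0)
  Group 2: 'd' x 5 (positions 1-5)
  Group 3: 'e' x 4 (positions 6-9)
Total groups: 3

3


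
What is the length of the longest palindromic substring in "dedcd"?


Input: "dedcd"
Checking substrings for palindromes:
  [0:3] "ded" (len 3) => palindrome
  [2:5] "dcd" (len 3) => palindrome
Longest palindromic substring: "ded" with length 3

3


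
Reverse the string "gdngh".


Input: gdngh
Reading characters right to left:
  Position 4: 'h'
  Position 3: 'g'
  Position 2: 'n'
  Position 1: 'd'
  Position 0: 'g'
Reversed: hgndg

hgndg


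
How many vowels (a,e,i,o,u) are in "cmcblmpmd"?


Input: cmcblmpmd
Checking each character:
  'c' at position 0: consonant
  'm' at position 1: consonant
  'c' at position 2: consonant
  'b' at position 3: consonant
  'l' at position 4: consonant
  'm' at position 5: consonant
  'p' at position 6: consonant
  'm' at position 7: consonant
  'd' at position 8: consonant
Total vowels: 0

0


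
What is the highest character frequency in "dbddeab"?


Input: dbddeab
Character counts:
  'a': 1
  'b': 2
  'd': 3
  'e': 1
Maximum frequency: 3

3


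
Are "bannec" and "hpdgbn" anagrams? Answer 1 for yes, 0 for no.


Strings: "bannec", "hpdgbn"
Sorted first:  abcenn
Sorted second: bdghnp
Differ at position 0: 'a' vs 'b' => not anagrams

0


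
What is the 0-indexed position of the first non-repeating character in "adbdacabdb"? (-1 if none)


Input: adbdacabdb
Character frequencies:
  'a': 3
  'b': 3
  'c': 1
  'd': 3
Scanning left to right for freq == 1:
  Position 0 ('a'): freq=3, skip
  Position 1 ('d'): freq=3, skip
  Position 2 ('b'): freq=3, skip
  Position 3 ('d'): freq=3, skip
  Position 4 ('a'): freq=3, skip
  Position 5 ('c'): unique! => answer = 5

5


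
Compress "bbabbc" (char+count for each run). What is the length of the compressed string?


Input: bbabbc
Runs:
  'b' x 2 => "b2"
  'a' x 1 => "a1"
  'b' x 2 => "b2"
  'c' x 1 => "c1"
Compressed: "b2a1b2c1"
Compressed length: 8

8


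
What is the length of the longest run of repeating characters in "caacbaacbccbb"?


Input: "caacbaacbccbb"
Scanning for longest run:
  Position 1 ('a'): new char, reset run to 1
  Position 2 ('a'): continues run of 'a', length=2
  Position 3 ('c'): new char, reset run to 1
  Position 4 ('b'): new char, reset run to 1
  Position 5 ('a'): new char, reset run to 1
  Position 6 ('a'): continues run of 'a', length=2
  Position 7 ('c'): new char, reset run to 1
  Position 8 ('b'): new char, reset run to 1
  Position 9 ('c'): new char, reset run to 1
  Position 10 ('c'): continues run of 'c', length=2
  Position 11 ('b'): new char, reset run to 1
  Position 12 ('b'): continues run of 'b', length=2
Longest run: 'a' with length 2

2


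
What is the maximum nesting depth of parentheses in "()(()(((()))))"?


Input: "()(()(((()))))"
Tracking depth:
  Position 0 '(': depth becomes 1
  Position 1 ')': depth becomes 0
  Position 2 '(': depth becomes 1
  Position 3 '(': depth becomes 2
  Position 4 ')': depth becomes 1
  Position 5 '(': depth becomes 2
  Position 6 '(': depth becomes 3
  Position 7 '(': depth becomes 4
  Position 8 '(': depth becomes 5
  Position 9 ')': depth becomes 4
  Position 10 ')': depth becomes 3
  Position 11 ')': depth becomes 2
  Position 12 ')': depth becomes 1
  Position 13 ')': depth becomes 0
Maximum depth reached: 5

5


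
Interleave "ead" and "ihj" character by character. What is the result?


Interleaving "ead" and "ihj":
  Position 0: 'e' from first, 'i' from second => "ei"
  Position 1: 'a' from first, 'h' from second => "ah"
  Position 2: 'd' from first, 'j' from second => "dj"
Result: eiahdj

eiahdj


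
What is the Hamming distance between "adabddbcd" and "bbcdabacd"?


Comparing "adabddbcd" and "bbcdabacd" position by position:
  Position 0: 'a' vs 'b' => differ
  Position 1: 'd' vs 'b' => differ
  Position 2: 'a' vs 'c' => differ
  Position 3: 'b' vs 'd' => differ
  Position 4: 'd' vs 'a' => differ
  Position 5: 'd' vs 'b' => differ
  Position 6: 'b' vs 'a' => differ
  Position 7: 'c' vs 'c' => same
  Position 8: 'd' vs 'd' => same
Total differences (Hamming distance): 7

7


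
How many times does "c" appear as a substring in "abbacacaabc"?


Searching for "c" in "abbacacaabc"
Scanning each position:
  Position 0: "a" => no
  Position 1: "b" => no
  Position 2: "b" => no
  Position 3: "a" => no
  Position 4: "c" => MATCH
  Position 5: "a" => no
  Position 6: "c" => MATCH
  Position 7: "a" => no
  Position 8: "a" => no
  Position 9: "b" => no
  Position 10: "c" => MATCH
Total occurrences: 3

3


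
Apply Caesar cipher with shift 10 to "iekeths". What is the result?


Caesar cipher: shift "iekeths" by 10
  'i' (pos 8) + 10 = pos 18 = 's'
  'e' (pos 4) + 10 = pos 14 = 'o'
  'k' (pos 10) + 10 = pos 20 = 'u'
  'e' (pos 4) + 10 = pos 14 = 'o'
  't' (pos 19) + 10 = pos 3 = 'd'
  'h' (pos 7) + 10 = pos 17 = 'r'
  's' (pos 18) + 10 = pos 2 = 'c'
Result: souodrc

souodrc


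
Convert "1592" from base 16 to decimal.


Input: "1592" in base 16
Positional expansion:
  Digit '1' (value 1) x 16^3 = 4096
  Digit '5' (value 5) x 16^2 = 1280
  Digit '9' (value 9) x 16^1 = 144
  Digit '2' (value 2) x 16^0 = 2
Sum = 5522

5522


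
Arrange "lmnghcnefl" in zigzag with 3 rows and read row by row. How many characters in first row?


Zigzag "lmnghcnefl" into 3 rows:
Placing characters:
  'l' => row 0
  'm' => row 1
  'n' => row 2
  'g' => row 1
  'h' => row 0
  'c' => row 1
  'n' => row 2
  'e' => row 1
  'f' => row 0
  'l' => row 1
Rows:
  Row 0: "lhf"
  Row 1: "mgcel"
  Row 2: "nn"
First row length: 3

3


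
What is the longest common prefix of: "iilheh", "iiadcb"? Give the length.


Words: iilheh, iiadcb
  Position 0: all 'i' => match
  Position 1: all 'i' => match
  Position 2: ('l', 'a') => mismatch, stop
LCP = "ii" (length 2)

2


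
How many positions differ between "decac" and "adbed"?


Comparing "decac" and "adbed" position by position:
  Position 0: 'd' vs 'a' => DIFFER
  Position 1: 'e' vs 'd' => DIFFER
  Position 2: 'c' vs 'b' => DIFFER
  Position 3: 'a' vs 'e' => DIFFER
  Position 4: 'c' vs 'd' => DIFFER
Positions that differ: 5

5


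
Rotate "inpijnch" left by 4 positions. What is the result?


Input: "inpijnch", rotate left by 4
First 4 characters: "inpi"
Remaining characters: "jnch"
Concatenate remaining + first: "jnch" + "inpi" = "jnchinpi"

jnchinpi


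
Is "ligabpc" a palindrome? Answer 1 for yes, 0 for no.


Input: ligabpc
Reversed: cpbagil
  Compare pos 0 ('l') with pos 6 ('c'): MISMATCH
  Compare pos 1 ('i') with pos 5 ('p'): MISMATCH
  Compare pos 2 ('g') with pos 4 ('b'): MISMATCH
Result: not a palindrome

0


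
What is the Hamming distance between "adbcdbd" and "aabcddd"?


Comparing "adbcdbd" and "aabcddd" position by position:
  Position 0: 'a' vs 'a' => same
  Position 1: 'd' vs 'a' => differ
  Position 2: 'b' vs 'b' => same
  Position 3: 'c' vs 'c' => same
  Position 4: 'd' vs 'd' => same
  Position 5: 'b' vs 'd' => differ
  Position 6: 'd' vs 'd' => same
Total differences (Hamming distance): 2

2


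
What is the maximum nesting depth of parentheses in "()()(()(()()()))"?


Input: "()()(()(()()()))"
Tracking depth:
  Position 0 '(': depth becomes 1
  Position 1 ')': depth becomes 0
  Position 2 '(': depth becomes 1
  Position 3 ')': depth becomes 0
  Position 4 '(': depth becomes 1
  Position 5 '(': depth becomes 2
  Position 6 ')': depth becomes 1
  Position 7 '(': depth becomes 2
  Position 8 '(': depth becomes 3
  Position 9 ')': depth becomes 2
  Position 10 '(': depth becomes 3
  Position 11 ')': depth becomes 2
  Position 12 '(': depth becomes 3
  Position 13 ')': depth becomes 2
  Position 14 ')': depth becomes 1
  Position 15 ')': depth becomes 0
Maximum depth reached: 3

3


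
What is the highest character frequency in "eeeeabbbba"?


Input: eeeeabbbba
Character counts:
  'a': 2
  'b': 4
  'e': 4
Maximum frequency: 4

4


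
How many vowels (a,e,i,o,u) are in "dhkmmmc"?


Input: dhkmmmc
Checking each character:
  'd' at position 0: consonant
  'h' at position 1: consonant
  'k' at position 2: consonant
  'm' at position 3: consonant
  'm' at position 4: consonant
  'm' at position 5: consonant
  'c' at position 6: consonant
Total vowels: 0

0


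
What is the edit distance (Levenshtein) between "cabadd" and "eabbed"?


Computing edit distance: "cabadd" -> "eabbed"
DP table:
           e    a    b    b    e    d
      0    1    2    3    4    5    6
  c   1    1    2    3    4    5    6
  a   2    2    1    2    3    4    5
  b   3    3    2    1    2    3    4
  a   4    4    3    2    2    3    4
  d   5    5    4    3    3    3    3
  d   6    6    5    4    4    4    3
Edit distance = dp[6][6] = 3

3


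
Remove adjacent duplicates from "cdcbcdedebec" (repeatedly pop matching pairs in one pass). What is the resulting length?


Input: cdcbcdedebec
Stack-based adjacent duplicate removal:
  Read 'c': push. Stack: c
  Read 'd': push. Stack: cd
  Read 'c': push. Stack: cdc
  Read 'b': push. Stack: cdcb
  Read 'c': push. Stack: cdcbc
  Read 'd': push. Stack: cdcbcd
  Read 'e': push. Stack: cdcbcde
  Read 'd': push. Stack: cdcbcded
  Read 'e': push. Stack: cdcbcdede
  Read 'b': push. Stack: cdcbcdedeb
  Read 'e': push. Stack: cdcbcdedebe
  Read 'c': push. Stack: cdcbcdedebec
Final stack: "cdcbcdedebec" (length 12)

12


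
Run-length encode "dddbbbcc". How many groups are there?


Input: dddbbbcc
Scanning for consecutive runs:
  Group 1: 'd' x 3 (positions 0-2)
  Group 2: 'b' x 3 (positions 3-5)
  Group 3: 'c' x 2 (positions 6-7)
Total groups: 3

3


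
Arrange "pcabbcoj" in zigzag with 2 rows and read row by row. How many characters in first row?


Zigzag "pcabbcoj" into 2 rows:
Placing characters:
  'p' => row 0
  'c' => row 1
  'a' => row 0
  'b' => row 1
  'b' => row 0
  'c' => row 1
  'o' => row 0
  'j' => row 1
Rows:
  Row 0: "pabo"
  Row 1: "cbcj"
First row length: 4

4


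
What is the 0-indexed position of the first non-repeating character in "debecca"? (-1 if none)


Input: debecca
Character frequencies:
  'a': 1
  'b': 1
  'c': 2
  'd': 1
  'e': 2
Scanning left to right for freq == 1:
  Position 0 ('d'): unique! => answer = 0

0


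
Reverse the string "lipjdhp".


Input: lipjdhp
Reading characters right to left:
  Position 6: 'p'
  Position 5: 'h'
  Position 4: 'd'
  Position 3: 'j'
  Position 2: 'p'
  Position 1: 'i'
  Position 0: 'l'
Reversed: phdjpil

phdjpil


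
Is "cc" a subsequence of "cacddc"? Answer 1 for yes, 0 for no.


Check if "cc" is a subsequence of "cacddc"
Greedy scan:
  Position 0 ('c'): matches sub[0] = 'c'
  Position 1 ('a'): no match needed
  Position 2 ('c'): matches sub[1] = 'c'
  Position 3 ('d'): no match needed
  Position 4 ('d'): no match needed
  Position 5 ('c'): no match needed
All 2 characters matched => is a subsequence

1


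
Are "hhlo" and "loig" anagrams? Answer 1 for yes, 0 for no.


Strings: "hhlo", "loig"
Sorted first:  hhlo
Sorted second: gilo
Differ at position 0: 'h' vs 'g' => not anagrams

0


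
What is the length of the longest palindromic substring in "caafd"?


Input: "caafd"
Checking substrings for palindromes:
  [1:3] "aa" (len 2) => palindrome
Longest palindromic substring: "aa" with length 2

2


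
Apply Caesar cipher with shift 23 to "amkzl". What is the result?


Caesar cipher: shift "amkzl" by 23
  'a' (pos 0) + 23 = pos 23 = 'x'
  'm' (pos 12) + 23 = pos 9 = 'j'
  'k' (pos 10) + 23 = pos 7 = 'h'
  'z' (pos 25) + 23 = pos 22 = 'w'
  'l' (pos 11) + 23 = pos 8 = 'i'
Result: xjhwi

xjhwi


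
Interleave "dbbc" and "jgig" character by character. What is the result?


Interleaving "dbbc" and "jgig":
  Position 0: 'd' from first, 'j' from second => "dj"
  Position 1: 'b' from first, 'g' from second => "bg"
  Position 2: 'b' from first, 'i' from second => "bi"
  Position 3: 'c' from first, 'g' from second => "cg"
Result: djbgbicg

djbgbicg


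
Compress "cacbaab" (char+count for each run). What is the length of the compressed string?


Input: cacbaab
Runs:
  'c' x 1 => "c1"
  'a' x 1 => "a1"
  'c' x 1 => "c1"
  'b' x 1 => "b1"
  'a' x 2 => "a2"
  'b' x 1 => "b1"
Compressed: "c1a1c1b1a2b1"
Compressed length: 12

12


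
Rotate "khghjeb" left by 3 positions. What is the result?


Input: "khghjeb", rotate left by 3
First 3 characters: "khg"
Remaining characters: "hjeb"
Concatenate remaining + first: "hjeb" + "khg" = "hjebkhg"

hjebkhg


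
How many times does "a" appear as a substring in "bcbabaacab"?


Searching for "a" in "bcbabaacab"
Scanning each position:
  Position 0: "b" => no
  Position 1: "c" => no
  Position 2: "b" => no
  Position 3: "a" => MATCH
  Position 4: "b" => no
  Position 5: "a" => MATCH
  Position 6: "a" => MATCH
  Position 7: "c" => no
  Position 8: "a" => MATCH
  Position 9: "b" => no
Total occurrences: 4

4


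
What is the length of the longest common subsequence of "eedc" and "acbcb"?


LCS of "eedc" and "acbcb"
DP table:
           a    c    b    c    b
      0    0    0    0    0    0
  e   0    0    0    0    0    0
  e   0    0    0    0    0    0
  d   0    0    0    0    0    0
  c   0    0    1    1    1    1
LCS length = dp[4][5] = 1

1


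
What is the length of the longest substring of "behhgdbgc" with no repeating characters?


Input: "behhgdbgc"
Sliding window (track last position of each char):
  Position 0 ('b'): window [0,0] length 1 -- new best
  Position 1 ('e'): window [0,1] length 2 -- new best
  Position 2 ('h'): window [0,2] length 3 -- new best
  Position 3 ('h'): repeat (last at 2), move window start to 3
  Position 3 ('h'): window [3,3] length 1
  Position 4 ('g'): window [3,4] length 2
  Position 5 ('d'): window [3,5] length 3
  Position 6 ('b'): window [3,6] length 4 -- new best
  Position 7 ('g'): repeat (last at 4), move window start to 5
  Position 7 ('g'): window [5,7] length 3
  Position 8 ('c'): window [5,8] length 4
Longest substring with no repeats: "hgdb" with length 4

4


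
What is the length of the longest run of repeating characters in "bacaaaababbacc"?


Input: "bacaaaababbacc"
Scanning for longest run:
  Position 1 ('a'): new char, reset run to 1
  Position 2 ('c'): new char, reset run to 1
  Position 3 ('a'): new char, reset run to 1
  Position 4 ('a'): continues run of 'a', length=2
  Position 5 ('a'): continues run of 'a', length=3
  Position 6 ('a'): continues run of 'a', length=4
  Position 7 ('b'): new char, reset run to 1
  Position 8 ('a'): new char, reset run to 1
  Position 9 ('b'): new char, reset run to 1
  Position 10 ('b'): continues run of 'b', length=2
  Position 11 ('a'): new char, reset run to 1
  Position 12 ('c'): new char, reset run to 1
  Position 13 ('c'): continues run of 'c', length=2
Longest run: 'a' with length 4

4


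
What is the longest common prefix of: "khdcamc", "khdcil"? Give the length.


Words: khdcamc, khdcil
  Position 0: all 'k' => match
  Position 1: all 'h' => match
  Position 2: all 'd' => match
  Position 3: all 'c' => match
  Position 4: ('a', 'i') => mismatch, stop
LCP = "khdc" (length 4)

4


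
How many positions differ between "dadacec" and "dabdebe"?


Comparing "dadacec" and "dabdebe" position by position:
  Position 0: 'd' vs 'd' => same
  Position 1: 'a' vs 'a' => same
  Position 2: 'd' vs 'b' => DIFFER
  Position 3: 'a' vs 'd' => DIFFER
  Position 4: 'c' vs 'e' => DIFFER
  Position 5: 'e' vs 'b' => DIFFER
  Position 6: 'c' vs 'e' => DIFFER
Positions that differ: 5

5


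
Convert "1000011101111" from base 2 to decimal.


Input: "1000011101111" in base 2
Positional expansion:
  Digit '1' (value 1) x 2^12 = 4096
  Digit '0' (value 0) x 2^11 = 0
  Digit '0' (value 0) x 2^10 = 0
  Digit '0' (value 0) x 2^9 = 0
  Digit '0' (value 0) x 2^8 = 0
  Digit '1' (value 1) x 2^7 = 128
  Digit '1' (value 1) x 2^6 = 64
  Digit '1' (value 1) x 2^5 = 32
  Digit '0' (value 0) x 2^4 = 0
  Digit '1' (value 1) x 2^3 = 8
  Digit '1' (value 1) x 2^2 = 4
  Digit '1' (value 1) x 2^1 = 2
  Digit '1' (value 1) x 2^0 = 1
Sum = 4335

4335


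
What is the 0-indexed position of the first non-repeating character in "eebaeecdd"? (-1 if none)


Input: eebaeecdd
Character frequencies:
  'a': 1
  'b': 1
  'c': 1
  'd': 2
  'e': 4
Scanning left to right for freq == 1:
  Position 0 ('e'): freq=4, skip
  Position 1 ('e'): freq=4, skip
  Position 2 ('b'): unique! => answer = 2

2


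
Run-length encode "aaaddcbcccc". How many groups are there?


Input: aaaddcbcccc
Scanning for consecutive runs:
  Group 1: 'a' x 3 (positions 0-2)
  Group 2: 'd' x 2 (positions 3-4)
  Group 3: 'c' x 1 (positions 5-5)
  Group 4: 'b' x 1 (positions 6-6)
  Group 5: 'c' x 4 (positions 7-10)
Total groups: 5

5


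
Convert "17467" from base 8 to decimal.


Input: "17467" in base 8
Positional expansion:
  Digit '1' (value 1) x 8^4 = 4096
  Digit '7' (value 7) x 8^3 = 3584
  Digit '4' (value 4) x 8^2 = 256
  Digit '6' (value 6) x 8^1 = 48
  Digit '7' (value 7) x 8^0 = 7
Sum = 7991

7991


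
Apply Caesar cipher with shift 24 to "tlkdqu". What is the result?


Caesar cipher: shift "tlkdqu" by 24
  't' (pos 19) + 24 = pos 17 = 'r'
  'l' (pos 11) + 24 = pos 9 = 'j'
  'k' (pos 10) + 24 = pos 8 = 'i'
  'd' (pos 3) + 24 = pos 1 = 'b'
  'q' (pos 16) + 24 = pos 14 = 'o'
  'u' (pos 20) + 24 = pos 18 = 's'
Result: rjibos

rjibos


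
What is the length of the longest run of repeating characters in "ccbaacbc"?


Input: "ccbaacbc"
Scanning for longest run:
  Position 1 ('c'): continues run of 'c', length=2
  Position 2 ('b'): new char, reset run to 1
  Position 3 ('a'): new char, reset run to 1
  Position 4 ('a'): continues run of 'a', length=2
  Position 5 ('c'): new char, reset run to 1
  Position 6 ('b'): new char, reset run to 1
  Position 7 ('c'): new char, reset run to 1
Longest run: 'c' with length 2

2


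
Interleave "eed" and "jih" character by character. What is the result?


Interleaving "eed" and "jih":
  Position 0: 'e' from first, 'j' from second => "ej"
  Position 1: 'e' from first, 'i' from second => "ei"
  Position 2: 'd' from first, 'h' from second => "dh"
Result: ejeidh

ejeidh


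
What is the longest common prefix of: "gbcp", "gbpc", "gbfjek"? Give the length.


Words: gbcp, gbpc, gbfjek
  Position 0: all 'g' => match
  Position 1: all 'b' => match
  Position 2: ('c', 'p', 'f') => mismatch, stop
LCP = "gb" (length 2)

2


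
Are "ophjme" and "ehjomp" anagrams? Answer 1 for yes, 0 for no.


Strings: "ophjme", "ehjomp"
Sorted first:  ehjmop
Sorted second: ehjmop
Sorted forms match => anagrams

1


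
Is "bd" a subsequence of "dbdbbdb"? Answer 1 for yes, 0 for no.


Check if "bd" is a subsequence of "dbdbbdb"
Greedy scan:
  Position 0 ('d'): no match needed
  Position 1 ('b'): matches sub[0] = 'b'
  Position 2 ('d'): matches sub[1] = 'd'
  Position 3 ('b'): no match needed
  Position 4 ('b'): no match needed
  Position 5 ('d'): no match needed
  Position 6 ('b'): no match needed
All 2 characters matched => is a subsequence

1


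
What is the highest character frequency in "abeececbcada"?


Input: abeececbcada
Character counts:
  'a': 3
  'b': 2
  'c': 3
  'd': 1
  'e': 3
Maximum frequency: 3

3


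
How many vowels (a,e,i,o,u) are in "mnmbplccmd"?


Input: mnmbplccmd
Checking each character:
  'm' at position 0: consonant
  'n' at position 1: consonant
  'm' at position 2: consonant
  'b' at position 3: consonant
  'p' at position 4: consonant
  'l' at position 5: consonant
  'c' at position 6: consonant
  'c' at position 7: consonant
  'm' at position 8: consonant
  'd' at position 9: consonant
Total vowels: 0

0


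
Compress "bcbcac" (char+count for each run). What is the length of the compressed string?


Input: bcbcac
Runs:
  'b' x 1 => "b1"
  'c' x 1 => "c1"
  'b' x 1 => "b1"
  'c' x 1 => "c1"
  'a' x 1 => "a1"
  'c' x 1 => "c1"
Compressed: "b1c1b1c1a1c1"
Compressed length: 12

12


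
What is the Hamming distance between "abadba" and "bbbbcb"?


Comparing "abadba" and "bbbbcb" position by position:
  Position 0: 'a' vs 'b' => differ
  Position 1: 'b' vs 'b' => same
  Position 2: 'a' vs 'b' => differ
  Position 3: 'd' vs 'b' => differ
  Position 4: 'b' vs 'c' => differ
  Position 5: 'a' vs 'b' => differ
Total differences (Hamming distance): 5

5


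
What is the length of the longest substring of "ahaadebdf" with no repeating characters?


Input: "ahaadebdf"
Sliding window (track last position of each char):
  Position 0 ('a'): window [0,0] length 1 -- new best
  Position 1 ('h'): window [0,1] length 2 -- new best
  Position 2 ('a'): repeat (last at 0), move window start to 1
  Position 2 ('a'): window [1,2] length 2
  Position 3 ('a'): repeat (last at 2), move window start to 3
  Position 3 ('a'): window [3,3] length 1
  Position 4 ('d'): window [3,4] length 2
  Position 5 ('e'): window [3,5] length 3 -- new best
  Position 6 ('b'): window [3,6] length 4 -- new best
  Position 7 ('d'): repeat (last at 4), move window start to 5
  Position 7 ('d'): window [5,7] length 3
  Position 8 ('f'): window [5,8] length 4
Longest substring with no repeats: "adeb" with length 4

4


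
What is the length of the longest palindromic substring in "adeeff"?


Input: "adeeff"
Checking substrings for palindromes:
  [2:4] "ee" (len 2) => palindrome
  [4:6] "ff" (len 2) => palindrome
Longest palindromic substring: "ee" with length 2

2


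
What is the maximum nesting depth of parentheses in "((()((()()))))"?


Input: "((()((()()))))"
Tracking depth:
  Position 0 '(': depth becomes 1
  Position 1 '(': depth becomes 2
  Position 2 '(': depth becomes 3
  Position 3 ')': depth becomes 2
  Position 4 '(': depth becomes 3
  Position 5 '(': depth becomes 4
  Position 6 '(': depth becomes 5
  Position 7 ')': depth becomes 4
  Position 8 '(': depth becomes 5
  Position 9 ')': depth becomes 4
  Position 10 ')': depth becomes 3
  Position 11 ')': depth becomes 2
  Position 12 ')': depth becomes 1
  Position 13 ')': depth becomes 0
Maximum depth reached: 5

5


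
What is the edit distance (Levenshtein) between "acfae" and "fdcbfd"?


Computing edit distance: "acfae" -> "fdcbfd"
DP table:
           f    d    c    b    f    d
      0    1    2    3    4    5    6
  a   1    1    2    3    4    5    6
  c   2    2    2    2    3    4    5
  f   3    2    3    3    3    3    4
  a   4    3    3    4    4    4    4
  e   5    4    4    4    5    5    5
Edit distance = dp[5][6] = 5

5


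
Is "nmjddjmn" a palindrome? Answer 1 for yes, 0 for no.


Input: nmjddjmn
Reversed: nmjddjmn
  Compare pos 0 ('n') with pos 7 ('n'): match
  Compare pos 1 ('m') with pos 6 ('m'): match
  Compare pos 2 ('j') with pos 5 ('j'): match
  Compare pos 3 ('d') with pos 4 ('d'): match
Result: palindrome

1


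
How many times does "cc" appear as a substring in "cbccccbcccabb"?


Searching for "cc" in "cbccccbcccabb"
Scanning each position:
  Position 0: "cb" => no
  Position 1: "bc" => no
  Position 2: "cc" => MATCH
  Position 3: "cc" => MATCH
  Position 4: "cc" => MATCH
  Position 5: "cb" => no
  Position 6: "bc" => no
  Position 7: "cc" => MATCH
  Position 8: "cc" => MATCH
  Position 9: "ca" => no
  Position 10: "ab" => no
  Position 11: "bb" => no
Total occurrences: 5

5


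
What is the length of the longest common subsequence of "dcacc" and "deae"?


LCS of "dcacc" and "deae"
DP table:
           d    e    a    e
      0    0    0    0    0
  d   0    1    1    1    1
  c   0    1    1    1    1
  a   0    1    1    2    2
  c   0    1    1    2    2
  c   0    1    1    2    2
LCS length = dp[5][4] = 2

2


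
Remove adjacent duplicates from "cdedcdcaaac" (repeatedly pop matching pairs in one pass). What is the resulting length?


Input: cdedcdcaaac
Stack-based adjacent duplicate removal:
  Read 'c': push. Stack: c
  Read 'd': push. Stack: cd
  Read 'e': push. Stack: cde
  Read 'd': push. Stack: cded
  Read 'c': push. Stack: cdedc
  Read 'd': push. Stack: cdedcd
  Read 'c': push. Stack: cdedcdc
  Read 'a': push. Stack: cdedcdca
  Read 'a': matches stack top 'a' => pop. Stack: cdedcdc
  Read 'a': push. Stack: cdedcdca
  Read 'c': push. Stack: cdedcdcac
Final stack: "cdedcdcac" (length 9)

9


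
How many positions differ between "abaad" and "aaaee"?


Comparing "abaad" and "aaaee" position by position:
  Position 0: 'a' vs 'a' => same
  Position 1: 'b' vs 'a' => DIFFER
  Position 2: 'a' vs 'a' => same
  Position 3: 'a' vs 'e' => DIFFER
  Position 4: 'd' vs 'e' => DIFFER
Positions that differ: 3

3


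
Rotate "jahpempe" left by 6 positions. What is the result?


Input: "jahpempe", rotate left by 6
First 6 characters: "jahpem"
Remaining characters: "pe"
Concatenate remaining + first: "pe" + "jahpem" = "pejahpem"

pejahpem


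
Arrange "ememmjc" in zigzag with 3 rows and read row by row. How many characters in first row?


Zigzag "ememmjc" into 3 rows:
Placing characters:
  'e' => row 0
  'm' => row 1
  'e' => row 2
  'm' => row 1
  'm' => row 0
  'j' => row 1
  'c' => row 2
Rows:
  Row 0: "em"
  Row 1: "mmj"
  Row 2: "ec"
First row length: 2

2


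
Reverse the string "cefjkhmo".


Input: cefjkhmo
Reading characters right to left:
  Position 7: 'o'
  Position 6: 'm'
  Position 5: 'h'
  Position 4: 'k'
  Position 3: 'j'
  Position 2: 'f'
  Position 1: 'e'
  Position 0: 'c'
Reversed: omhkjfec

omhkjfec


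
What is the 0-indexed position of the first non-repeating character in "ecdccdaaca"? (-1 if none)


Input: ecdccdaaca
Character frequencies:
  'a': 3
  'c': 4
  'd': 2
  'e': 1
Scanning left to right for freq == 1:
  Position 0 ('e'): unique! => answer = 0

0


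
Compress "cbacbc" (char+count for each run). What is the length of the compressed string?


Input: cbacbc
Runs:
  'c' x 1 => "c1"
  'b' x 1 => "b1"
  'a' x 1 => "a1"
  'c' x 1 => "c1"
  'b' x 1 => "b1"
  'c' x 1 => "c1"
Compressed: "c1b1a1c1b1c1"
Compressed length: 12

12


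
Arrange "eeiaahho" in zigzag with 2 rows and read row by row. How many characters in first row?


Zigzag "eeiaahho" into 2 rows:
Placing characters:
  'e' => row 0
  'e' => row 1
  'i' => row 0
  'a' => row 1
  'a' => row 0
  'h' => row 1
  'h' => row 0
  'o' => row 1
Rows:
  Row 0: "eiah"
  Row 1: "eaho"
First row length: 4

4


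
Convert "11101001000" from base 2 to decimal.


Input: "11101001000" in base 2
Positional expansion:
  Digit '1' (value 1) x 2^10 = 1024
  Digit '1' (value 1) x 2^9 = 512
  Digit '1' (value 1) x 2^8 = 256
  Digit '0' (value 0) x 2^7 = 0
  Digit '1' (value 1) x 2^6 = 64
  Digit '0' (value 0) x 2^5 = 0
  Digit '0' (value 0) x 2^4 = 0
  Digit '1' (value 1) x 2^3 = 8
  Digit '0' (value 0) x 2^2 = 0
  Digit '0' (value 0) x 2^1 = 0
  Digit '0' (value 0) x 2^0 = 0
Sum = 1864

1864


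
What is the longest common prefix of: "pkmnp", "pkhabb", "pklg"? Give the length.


Words: pkmnp, pkhabb, pklg
  Position 0: all 'p' => match
  Position 1: all 'k' => match
  Position 2: ('m', 'h', 'l') => mismatch, stop
LCP = "pk" (length 2)

2


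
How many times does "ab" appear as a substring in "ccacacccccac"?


Searching for "ab" in "ccacacccccac"
Scanning each position:
  Position 0: "cc" => no
  Position 1: "ca" => no
  Position 2: "ac" => no
  Position 3: "ca" => no
  Position 4: "ac" => no
  Position 5: "cc" => no
  Position 6: "cc" => no
  Position 7: "cc" => no
  Position 8: "cc" => no
  Position 9: "ca" => no
  Position 10: "ac" => no
Total occurrences: 0

0


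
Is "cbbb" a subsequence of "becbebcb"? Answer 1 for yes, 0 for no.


Check if "cbbb" is a subsequence of "becbebcb"
Greedy scan:
  Position 0 ('b'): no match needed
  Position 1 ('e'): no match needed
  Position 2 ('c'): matches sub[0] = 'c'
  Position 3 ('b'): matches sub[1] = 'b'
  Position 4 ('e'): no match needed
  Position 5 ('b'): matches sub[2] = 'b'
  Position 6 ('c'): no match needed
  Position 7 ('b'): matches sub[3] = 'b'
All 4 characters matched => is a subsequence

1


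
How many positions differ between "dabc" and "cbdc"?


Comparing "dabc" and "cbdc" position by position:
  Position 0: 'd' vs 'c' => DIFFER
  Position 1: 'a' vs 'b' => DIFFER
  Position 2: 'b' vs 'd' => DIFFER
  Position 3: 'c' vs 'c' => same
Positions that differ: 3

3


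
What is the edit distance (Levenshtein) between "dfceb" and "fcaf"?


Computing edit distance: "dfceb" -> "fcaf"
DP table:
           f    c    a    f
      0    1    2    3    4
  d   1    1    2    3    4
  f   2    1    2    3    3
  c   3    2    1    2    3
  e   4    3    2    2    3
  b   5    4    3    3    3
Edit distance = dp[5][4] = 3

3


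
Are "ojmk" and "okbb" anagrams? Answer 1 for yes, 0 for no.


Strings: "ojmk", "okbb"
Sorted first:  jkmo
Sorted second: bbko
Differ at position 0: 'j' vs 'b' => not anagrams

0


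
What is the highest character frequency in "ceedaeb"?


Input: ceedaeb
Character counts:
  'a': 1
  'b': 1
  'c': 1
  'd': 1
  'e': 3
Maximum frequency: 3

3


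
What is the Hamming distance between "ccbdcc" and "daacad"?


Comparing "ccbdcc" and "daacad" position by position:
  Position 0: 'c' vs 'd' => differ
  Position 1: 'c' vs 'a' => differ
  Position 2: 'b' vs 'a' => differ
  Position 3: 'd' vs 'c' => differ
  Position 4: 'c' vs 'a' => differ
  Position 5: 'c' vs 'd' => differ
Total differences (Hamming distance): 6

6


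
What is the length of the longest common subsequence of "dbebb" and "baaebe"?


LCS of "dbebb" and "baaebe"
DP table:
           b    a    a    e    b    e
      0    0    0    0    0    0    0
  d   0    0    0    0    0    0    0
  b   0    1    1    1    1    1    1
  e   0    1    1    1    2    2    2
  b   0    1    1    1    2    3    3
  b   0    1    1    1    2    3    3
LCS length = dp[5][6] = 3

3


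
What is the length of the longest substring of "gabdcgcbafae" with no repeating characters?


Input: "gabdcgcbafae"
Sliding window (track last position of each char):
  Position 0 ('g'): window [0,0] length 1 -- new best
  Position 1 ('a'): window [0,1] length 2 -- new best
  Position 2 ('b'): window [0,2] length 3 -- new best
  Position 3 ('d'): window [0,3] length 4 -- new best
  Position 4 ('c'): window [0,4] length 5 -- new best
  Position 5 ('g'): repeat (last at 0), move window start to 1
  Position 5 ('g'): window [1,5] length 5
  Position 6 ('c'): repeat (last at 4), move window start to 5
  Position 6 ('c'): window [5,6] length 2
  Position 7 ('b'): window [5,7] length 3
  Position 8 ('a'): window [5,8] length 4
  Position 9 ('f'): window [5,9] length 5
  Position 10 ('a'): repeat (last at 8), move window start to 9
  Position 10 ('a'): window [9,10] length 2
  Position 11 ('e'): window [9,11] length 3
Longest substring with no repeats: "gabdc" with length 5

5


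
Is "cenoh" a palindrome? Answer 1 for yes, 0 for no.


Input: cenoh
Reversed: honec
  Compare pos 0 ('c') with pos 4 ('h'): MISMATCH
  Compare pos 1 ('e') with pos 3 ('o'): MISMATCH
Result: not a palindrome

0


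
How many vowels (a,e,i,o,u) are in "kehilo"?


Input: kehilo
Checking each character:
  'k' at position 0: consonant
  'e' at position 1: vowel (running total: 1)
  'h' at position 2: consonant
  'i' at position 3: vowel (running total: 2)
  'l' at position 4: consonant
  'o' at position 5: vowel (running total: 3)
Total vowels: 3

3


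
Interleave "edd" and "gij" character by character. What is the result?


Interleaving "edd" and "gij":
  Position 0: 'e' from first, 'g' from second => "eg"
  Position 1: 'd' from first, 'i' from second => "di"
  Position 2: 'd' from first, 'j' from second => "dj"
Result: egdidj

egdidj


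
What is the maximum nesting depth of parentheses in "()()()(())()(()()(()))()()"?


Input: "()()()(())()(()()(()))()()"
Tracking depth:
  Position 0 '(': depth becomes 1
  Position 1 ')': depth becomes 0
  Position 2 '(': depth becomes 1
  Position 3 ')': depth becomes 0
  Position 4 '(': depth becomes 1
  Position 5 ')': depth becomes 0
  Position 6 '(': depth becomes 1
  Position 7 '(': depth becomes 2
  Position 8 ')': depth becomes 1
  Position 9 ')': depth becomes 0
  Position 10 '(': depth becomes 1
  Position 11 ')': depth becomes 0
  Position 12 '(': depth becomes 1
  Position 13 '(': depth becomes 2
  Position 14 ')': depth becomes 1
  Position 15 '(': depth becomes 2
  Position 16 ')': depth becomes 1
  Position 17 '(': depth becomes 2
  Position 18 '(': depth becomes 3
  Position 19 ')': depth becomes 2
  Position 20 ')': depth becomes 1
  Position 21 ')': depth becomes 0
  Position 22 '(': depth becomes 1
  Position 23 ')': depth becomes 0
  Position 24 '(': depth becomes 1
  Position 25 ')': depth becomes 0
Maximum depth reached: 3

3


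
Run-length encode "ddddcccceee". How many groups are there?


Input: ddddcccceee
Scanning for consecutive runs:
  Group 1: 'd' x 4 (positions 0-3)
  Group 2: 'c' x 4 (positions 4-7)
  Group 3: 'e' x 3 (positions 8-10)
Total groups: 3

3


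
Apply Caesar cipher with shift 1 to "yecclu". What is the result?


Caesar cipher: shift "yecclu" by 1
  'y' (pos 24) + 1 = pos 25 = 'z'
  'e' (pos 4) + 1 = pos 5 = 'f'
  'c' (pos 2) + 1 = pos 3 = 'd'
  'c' (pos 2) + 1 = pos 3 = 'd'
  'l' (pos 11) + 1 = pos 12 = 'm'
  'u' (pos 20) + 1 = pos 21 = 'v'
Result: zfddmv

zfddmv


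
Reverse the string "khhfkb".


Input: khhfkb
Reading characters right to left:
  Position 5: 'b'
  Position 4: 'k'
  Position 3: 'f'
  Position 2: 'h'
  Position 1: 'h'
  Position 0: 'k'
Reversed: bkfhhk

bkfhhk


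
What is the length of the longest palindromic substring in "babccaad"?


Input: "babccaad"
Checking substrings for palindromes:
  [0:3] "bab" (len 3) => palindrome
  [3:5] "cc" (len 2) => palindrome
  [5:7] "aa" (len 2) => palindrome
Longest palindromic substring: "bab" with length 3

3


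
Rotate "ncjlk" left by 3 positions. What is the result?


Input: "ncjlk", rotate left by 3
First 3 characters: "ncj"
Remaining characters: "lk"
Concatenate remaining + first: "lk" + "ncj" = "lkncj"

lkncj


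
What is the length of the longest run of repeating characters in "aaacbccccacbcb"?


Input: "aaacbccccacbcb"
Scanning for longest run:
  Position 1 ('a'): continues run of 'a', length=2
  Position 2 ('a'): continues run of 'a', length=3
  Position 3 ('c'): new char, reset run to 1
  Position 4 ('b'): new char, reset run to 1
  Position 5 ('c'): new char, reset run to 1
  Position 6 ('c'): continues run of 'c', length=2
  Position 7 ('c'): continues run of 'c', length=3
  Position 8 ('c'): continues run of 'c', length=4
  Position 9 ('a'): new char, reset run to 1
  Position 10 ('c'): new char, reset run to 1
  Position 11 ('b'): new char, reset run to 1
  Position 12 ('c'): new char, reset run to 1
  Position 13 ('b'): new char, reset run to 1
Longest run: 'c' with length 4

4


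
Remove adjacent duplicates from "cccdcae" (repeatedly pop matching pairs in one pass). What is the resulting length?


Input: cccdcae
Stack-based adjacent duplicate removal:
  Read 'c': push. Stack: c
  Read 'c': matches stack top 'c' => pop. Stack: (empty)
  Read 'c': push. Stack: c
  Read 'd': push. Stack: cd
  Read 'c': push. Stack: cdc
  Read 'a': push. Stack: cdca
  Read 'e': push. Stack: cdcae
Final stack: "cdcae" (length 5)

5


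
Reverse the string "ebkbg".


Input: ebkbg
Reading characters right to left:
  Position 4: 'g'
  Position 3: 'b'
  Position 2: 'k'
  Position 1: 'b'
  Position 0: 'e'
Reversed: gbkbe

gbkbe


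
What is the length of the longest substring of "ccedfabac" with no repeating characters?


Input: "ccedfabac"
Sliding window (track last position of each char):
  Position 0 ('c'): window [0,0] length 1 -- new best
  Position 1 ('c'): repeat (last at 0), move window start to 1
  Position 1 ('c'): window [1,1] length 1
  Position 2 ('e'): window [1,2] length 2 -- new best
  Position 3 ('d'): window [1,3] length 3 -- new best
  Position 4 ('f'): window [1,4] length 4 -- new best
  Position 5 ('a'): window [1,5] length 5 -- new best
  Position 6 ('b'): window [1,6] length 6 -- new best
  Position 7 ('a'): repeat (last at 5), move window start to 6
  Position 7 ('a'): window [6,7] length 2
  Position 8 ('c'): window [6,8] length 3
Longest substring with no repeats: "cedfab" with length 6

6


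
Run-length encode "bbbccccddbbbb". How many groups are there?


Input: bbbccccddbbbb
Scanning for consecutive runs:
  Group 1: 'b' x 3 (positions 0-2)
  Group 2: 'c' x 4 (positions 3-6)
  Group 3: 'd' x 2 (positions 7-8)
  Group 4: 'b' x 4 (positions 9-12)
Total groups: 4

4


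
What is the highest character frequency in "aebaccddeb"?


Input: aebaccddeb
Character counts:
  'a': 2
  'b': 2
  'c': 2
  'd': 2
  'e': 2
Maximum frequency: 2

2


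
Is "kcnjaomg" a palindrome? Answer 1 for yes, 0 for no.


Input: kcnjaomg
Reversed: gmoajnck
  Compare pos 0 ('k') with pos 7 ('g'): MISMATCH
  Compare pos 1 ('c') with pos 6 ('m'): MISMATCH
  Compare pos 2 ('n') with pos 5 ('o'): MISMATCH
  Compare pos 3 ('j') with pos 4 ('a'): MISMATCH
Result: not a palindrome

0


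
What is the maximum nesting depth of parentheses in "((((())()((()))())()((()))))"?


Input: "((((())()((()))())()((()))))"
Tracking depth:
  Position 0 '(': depth becomes 1
  Position 1 '(': depth becomes 2
  Position 2 '(': depth becomes 3
  Position 3 '(': depth becomes 4
  Position 4 '(': depth becomes 5
  Position 5 ')': depth becomes 4
  Position 6 ')': depth becomes 3
  Position 7 '(': depth becomes 4
  Position 8 ')': depth becomes 3
  Position 9 '(': depth becomes 4
  Position 10 '(': depth becomes 5
  Position 11 '(': depth becomes 6
  Position 12 ')': depth becomes 5
  Position 13 ')': depth becomes 4
  Position 14 ')': depth becomes 3
  Position 15 '(': depth becomes 4
  Position 16 ')': depth becomes 3
  Position 17 ')': depth becomes 2
  Position 18 '(': depth becomes 3
  Position 19 ')': depth becomes 2
  Position 20 '(': depth becomes 3
  Position 21 '(': depth becomes 4
  Position 22 '(': depth becomes 5
  Position 23 ')': depth becomes 4
  Position 24 ')': depth becomes 3
  Position 25 ')': depth becomes 2
  Position 26 ')': depth becomes 1
  Position 27 ')': depth becomes 0
Maximum depth reached: 6

6


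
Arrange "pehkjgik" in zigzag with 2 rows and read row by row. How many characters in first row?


Zigzag "pehkjgik" into 2 rows:
Placing characters:
  'p' => row 0
  'e' => row 1
  'h' => row 0
  'k' => row 1
  'j' => row 0
  'g' => row 1
  'i' => row 0
  'k' => row 1
Rows:
  Row 0: "phji"
  Row 1: "ekgk"
First row length: 4

4


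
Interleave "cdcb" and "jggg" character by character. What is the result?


Interleaving "cdcb" and "jggg":
  Position 0: 'c' from first, 'j' from second => "cj"
  Position 1: 'd' from first, 'g' from second => "dg"
  Position 2: 'c' from first, 'g' from second => "cg"
  Position 3: 'b' from first, 'g' from second => "bg"
Result: cjdgcgbg

cjdgcgbg


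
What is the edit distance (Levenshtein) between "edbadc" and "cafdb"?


Computing edit distance: "edbadc" -> "cafdb"
DP table:
           c    a    f    d    b
      0    1    2    3    4    5
  e   1    1    2    3    4    5
  d   2    2    2    3    3    4
  b   3    3    3    3    4    3
  a   4    4    3    4    4    4
  d   5    5    4    4    4    5
  c   6    5    5    5    5    5
Edit distance = dp[6][5] = 5

5
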